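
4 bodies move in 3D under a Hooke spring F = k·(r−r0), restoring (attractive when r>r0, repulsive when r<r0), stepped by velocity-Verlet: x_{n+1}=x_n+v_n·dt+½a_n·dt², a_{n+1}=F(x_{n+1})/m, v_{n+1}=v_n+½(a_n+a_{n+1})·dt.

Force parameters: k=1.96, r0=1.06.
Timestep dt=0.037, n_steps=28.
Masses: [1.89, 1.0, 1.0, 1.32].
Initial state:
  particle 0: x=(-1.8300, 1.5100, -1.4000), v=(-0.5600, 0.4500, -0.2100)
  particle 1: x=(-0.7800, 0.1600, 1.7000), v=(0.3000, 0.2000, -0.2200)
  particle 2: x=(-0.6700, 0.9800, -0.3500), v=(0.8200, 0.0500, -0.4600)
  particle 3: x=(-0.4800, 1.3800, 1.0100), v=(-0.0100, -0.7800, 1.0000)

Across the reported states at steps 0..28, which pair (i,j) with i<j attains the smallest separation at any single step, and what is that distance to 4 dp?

pair (1,3), distance 0.5317

step 0: x0=(-1.8300, 1.5100, -1.4000) x1=(-0.7800, 0.1600, 1.7000) x2=(-0.6700, 0.9800, -0.3500) x3=(-0.4800, 1.3800, 1.0100)
step 1: x0=(-1.8493, 1.5258, -1.4049) x1=(-0.7697, 0.1697, 1.6873) x2=(-0.6402, 0.9817, -0.3656) x3=(-0.4813, 1.3508, 1.0453)
step 2: x0=(-1.8657, 1.5398, -1.4040) x1=(-0.7611, 0.1837, 1.6655) x2=(-0.6117, 0.9830, -0.3784) x3=(-0.4846, 1.3211, 1.0770)
step 3: x0=(-1.8791, 1.5519, -1.3973) x1=(-0.7542, 0.2021, 1.6348) x2=(-0.5846, 0.9841, -0.3882) x3=(-0.4899, 1.2909, 1.1049)
step 4: x0=(-1.8894, 1.5622, -1.3848) x1=(-0.7491, 0.2244, 1.5954) x2=(-0.5590, 0.9849, -0.3950) x3=(-0.4971, 1.2607, 1.1289)
step 5: x0=(-1.8966, 1.5706, -1.3666) x1=(-0.7457, 0.2505, 1.5476) x2=(-0.5350, 0.9856, -0.3989) x3=(-0.5061, 1.2304, 1.1487)
step 6: x0=(-1.9006, 1.5770, -1.3426) x1=(-0.7442, 0.2801, 1.4919) x2=(-0.5127, 0.9861, -0.3999) x3=(-0.5170, 1.2004, 1.1642)
step 7: x0=(-1.9015, 1.5815, -1.3132) x1=(-0.7446, 0.3128, 1.4287) x2=(-0.4923, 0.9866, -0.3982) x3=(-0.5296, 1.1708, 1.1755)
step 8: x0=(-1.8992, 1.5840, -1.2784) x1=(-0.7468, 0.3483, 1.3583) x2=(-0.4737, 0.9870, -0.3938) x3=(-0.5439, 1.1419, 1.1824)
step 9: x0=(-1.8939, 1.5847, -1.2384) x1=(-0.7509, 0.3862, 1.2813) x2=(-0.4570, 0.9875, -0.3869) x3=(-0.5597, 1.1139, 1.1850)
step 10: x0=(-1.8854, 1.5835, -1.1934) x1=(-0.7569, 0.4260, 1.1982) x2=(-0.4424, 0.9881, -0.3777) x3=(-0.5770, 1.0869, 1.1834)
step 11: x0=(-1.8740, 1.5805, -1.1438) x1=(-0.7647, 0.4674, 1.1095) x2=(-0.4296, 0.9888, -0.3664) x3=(-0.5957, 1.0613, 1.1779)
step 12: x0=(-1.8598, 1.5758, -1.0897) x1=(-0.7744, 0.5100, 1.0156) x2=(-0.4189, 0.9897, -0.3532) x3=(-0.6156, 1.0371, 1.1685)
step 13: x0=(-1.8427, 1.5694, -1.0316) x1=(-0.7859, 0.5535, 0.9169) x2=(-0.4101, 0.9909, -0.3385) x3=(-0.6366, 1.0145, 1.1557)
step 14: x0=(-1.8231, 1.5614, -0.9698) x1=(-0.7991, 0.5975, 0.8139) x2=(-0.4031, 0.9925, -0.3225) x3=(-0.6586, 0.9934, 1.1399)
step 15: x0=(-1.8010, 1.5519, -0.9045) x1=(-0.8140, 0.6421, 0.7069) x2=(-0.3979, 0.9944, -0.3055) x3=(-0.6816, 0.9737, 1.1214)
step 16: x0=(-1.7766, 1.5410, -0.8362) x1=(-0.8304, 0.6871, 0.5966) x2=(-0.3943, 0.9967, -0.2879) x3=(-0.7054, 0.9554, 1.1006)
step 17: x0=(-1.7502, 1.5290, -0.7653) x1=(-0.8483, 0.7325, 0.4835) x2=(-0.3921, 0.9995, -0.2698) x3=(-0.7300, 0.9381, 1.0778)
step 18: x0=(-1.7219, 1.5157, -0.6921) x1=(-0.8676, 0.7783, 0.3683) x2=(-0.3910, 1.0028, -0.2516) x3=(-0.7553, 0.9218, 1.0533)
step 19: x0=(-1.6921, 1.5016, -0.6170) x1=(-0.8881, 0.8243, 0.2519) x2=(-0.3909, 1.0067, -0.2334) x3=(-0.7813, 0.9063, 1.0271)
step 20: x0=(-1.6609, 1.4866, -0.5404) x1=(-0.9098, 0.8705, 0.1348) x2=(-0.3912, 1.0111, -0.2155) x3=(-0.8080, 0.8914, 0.9994)
step 21: x0=(-1.6286, 1.4711, -0.4627) x1=(-0.9326, 0.9165, 0.0176) x2=(-0.3916, 1.0160, -0.1978) x3=(-0.8352, 0.8771, 0.9703)
step 22: x0=(-1.5955, 1.4551, -0.3842) x1=(-0.9566, 0.9623, -0.0993) x2=(-0.3918, 1.0213, -0.1802) x3=(-0.8629, 0.8633, 0.9399)
step 23: x0=(-1.5620, 1.4388, -0.3050) x1=(-0.9815, 1.0076, -0.2158) x2=(-0.3914, 1.0269, -0.1626) x3=(-0.8909, 0.8499, 0.9083)
step 24: x0=(-1.5284, 1.4226, -0.2253) x1=(-1.0068, 1.0524, -0.3322) x2=(-0.3904, 1.0326, -0.1445) x3=(-0.9193, 0.8370, 0.8755)
step 25: x0=(-1.4948, 1.4063, -0.1452) x1=(-1.0324, 1.0964, -0.4486) x2=(-0.3889, 1.0384, -0.1259) x3=(-0.9478, 0.8245, 0.8417)
step 26: x0=(-1.4614, 1.3902, -0.0646) x1=(-1.0578, 1.1398, -0.5653) x2=(-0.3869, 1.0442, -0.1067) x3=(-0.9766, 0.8122, 0.8069)
step 27: x0=(-1.4281, 1.3742, 0.0166) x1=(-1.0831, 1.1828, -0.6821) x2=(-0.3846, 1.0499, -0.0870) x3=(-1.0053, 0.8003, 0.7711)
step 28: x0=(-1.3950, 1.3583, 0.0980) x1=(-1.1084, 1.2253, -0.7987) x2=(-0.3822, 1.0556, -0.0671) x3=(-1.0341, 0.7886, 0.7345)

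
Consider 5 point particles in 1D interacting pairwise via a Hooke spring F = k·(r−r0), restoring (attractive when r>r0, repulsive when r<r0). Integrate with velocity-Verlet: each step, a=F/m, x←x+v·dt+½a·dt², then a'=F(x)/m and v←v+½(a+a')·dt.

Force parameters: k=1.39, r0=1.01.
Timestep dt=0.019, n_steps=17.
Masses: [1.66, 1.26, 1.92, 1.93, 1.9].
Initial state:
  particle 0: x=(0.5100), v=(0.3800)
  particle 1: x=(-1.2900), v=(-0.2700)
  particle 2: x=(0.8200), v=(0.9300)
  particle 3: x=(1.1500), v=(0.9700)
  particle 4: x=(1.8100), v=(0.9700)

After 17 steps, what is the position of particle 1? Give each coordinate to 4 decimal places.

(-1.0535)

step 0: x0=(0.5100) x1=(-1.2900) x2=(0.8200) x3=(1.1500) x4=(1.8100)
step 1: x0=(0.5170) x1=(-1.2941) x2=(0.8375) x3=(1.1683) x4=(1.8282)
step 2: x0=(0.5235) x1=(-1.2959) x2=(0.8548) x3=(1.1865) x4=(1.8458)
step 3: x0=(0.5296) x1=(-1.2956) x2=(0.8717) x3=(1.2044) x4=(1.8629)
step 4: x0=(0.5352) x1=(-1.2930) x2=(0.8883) x3=(1.2221) x4=(1.8794)
step 5: x0=(0.5403) x1=(-1.2882) x2=(0.9046) x3=(1.2396) x4=(1.8953)
step 6: x0=(0.5450) x1=(-1.2811) x2=(0.9206) x3=(1.2569) x4=(1.9107)
step 7: x0=(0.5493) x1=(-1.2717) x2=(0.9362) x3=(1.2739) x4=(1.9256)
step 8: x0=(0.5532) x1=(-1.2600) x2=(0.9516) x3=(1.2907) x4=(1.9398)
step 9: x0=(0.5567) x1=(-1.2461) x2=(0.9665) x3=(1.3072) x4=(1.9535)
step 10: x0=(0.5599) x1=(-1.2299) x2=(0.9812) x3=(1.3235) x4=(1.9666)
step 11: x0=(0.5626) x1=(-1.2114) x2=(0.9955) x3=(1.3395) x4=(1.9791)
step 12: x0=(0.5650) x1=(-1.1906) x2=(1.0095) x3=(1.3552) x4=(1.9910)
step 13: x0=(0.5671) x1=(-1.1676) x2=(1.0231) x3=(1.3707) x4=(2.0024)
step 14: x0=(0.5688) x1=(-1.1424) x2=(1.0364) x3=(1.3859) x4=(2.0132)
step 15: x0=(0.5703) x1=(-1.1149) x2=(1.0493) x3=(1.4009) x4=(2.0234)
step 16: x0=(0.5714) x1=(-1.0853) x2=(1.0619) x3=(1.4156) x4=(2.0330)
step 17: x0=(0.5723) x1=(-1.0535) x2=(1.0741) x3=(1.4300) x4=(2.0421)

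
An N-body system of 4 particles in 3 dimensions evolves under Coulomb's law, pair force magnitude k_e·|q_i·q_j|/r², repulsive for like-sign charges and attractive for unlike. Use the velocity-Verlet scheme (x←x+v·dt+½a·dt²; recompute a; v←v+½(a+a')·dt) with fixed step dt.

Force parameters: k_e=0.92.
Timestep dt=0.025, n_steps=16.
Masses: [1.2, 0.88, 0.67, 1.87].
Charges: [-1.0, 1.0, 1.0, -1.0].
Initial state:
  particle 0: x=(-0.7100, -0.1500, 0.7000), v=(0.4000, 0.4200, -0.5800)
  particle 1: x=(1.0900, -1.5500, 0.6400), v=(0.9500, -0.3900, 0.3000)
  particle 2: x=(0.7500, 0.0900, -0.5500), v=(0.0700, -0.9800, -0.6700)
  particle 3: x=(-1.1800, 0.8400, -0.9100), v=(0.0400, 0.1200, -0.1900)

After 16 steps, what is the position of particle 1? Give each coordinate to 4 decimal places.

(1.4591, -1.7072, 0.7690)

step 0: x0=(-0.7100, -0.1500, 0.7000) x1=(1.0900, -1.5500, 0.6400) x2=(0.7500, 0.0900, -0.5500) x3=(-1.1800, 0.8400, -0.9100)
step 1: x0=(-0.6999, -0.1396, 0.6855) x1=(1.1137, -1.5598, 0.6475) x2=(0.7516, 0.0656, -0.5668) x3=(-1.1790, 0.8430, -0.9148)
step 2: x0=(-0.6896, -0.1292, 0.6710) x1=(1.1373, -1.5695, 0.6551) x2=(0.7527, 0.0414, -0.5835) x3=(-1.1779, 0.8460, -0.9196)
step 3: x0=(-0.6791, -0.1190, 0.6566) x1=(1.1608, -1.5793, 0.6628) x2=(0.7535, 0.0174, -0.6003) x3=(-1.1767, 0.8490, -0.9245)
step 4: x0=(-0.6684, -0.1089, 0.6422) x1=(1.1842, -1.5891, 0.6706) x2=(0.7539, -0.0063, -0.6170) x3=(-1.1755, 0.8520, -0.9294)
step 5: x0=(-0.6575, -0.0988, 0.6278) x1=(1.2075, -1.5989, 0.6784) x2=(0.7539, -0.0299, -0.6337) x3=(-1.1743, 0.8550, -0.9343)
step 6: x0=(-0.6464, -0.0890, 0.6134) x1=(1.2308, -1.6087, 0.6863) x2=(0.7535, -0.0533, -0.6505) x3=(-1.1730, 0.8580, -0.9394)
step 7: x0=(-0.6351, -0.0792, 0.5990) x1=(1.2539, -1.6186, 0.6943) x2=(0.7528, -0.0764, -0.6672) x3=(-1.1716, 0.8610, -0.9444)
step 8: x0=(-0.6236, -0.0695, 0.5847) x1=(1.2770, -1.6284, 0.7023) x2=(0.7516, -0.0993, -0.6839) x3=(-1.1703, 0.8640, -0.9495)
step 9: x0=(-0.6119, -0.0600, 0.5703) x1=(1.3000, -1.6382, 0.7104) x2=(0.7501, -0.1220, -0.7006) x3=(-1.1688, 0.8670, -0.9547)
step 10: x0=(-0.6000, -0.0505, 0.5560) x1=(1.3229, -1.6481, 0.7186) x2=(0.7481, -0.1445, -0.7172) x3=(-1.1673, 0.8701, -0.9600)
step 11: x0=(-0.5879, -0.0412, 0.5418) x1=(1.3458, -1.6579, 0.7268) x2=(0.7458, -0.1667, -0.7338) x3=(-1.1658, 0.8731, -0.9652)
step 12: x0=(-0.5756, -0.0321, 0.5275) x1=(1.3686, -1.6678, 0.7351) x2=(0.7431, -0.1887, -0.7504) x3=(-1.1642, 0.8761, -0.9706)
step 13: x0=(-0.5631, -0.0230, 0.5133) x1=(1.3913, -1.6776, 0.7435) x2=(0.7400, -0.2105, -0.7670) x3=(-1.1626, 0.8791, -0.9760)
step 14: x0=(-0.5504, -0.0141, 0.4991) x1=(1.4139, -1.6875, 0.7520) x2=(0.7365, -0.2320, -0.7835) x3=(-1.1610, 0.8821, -0.9815)
step 15: x0=(-0.5374, -0.0053, 0.4849) x1=(1.4366, -1.6974, 0.7605) x2=(0.7327, -0.2534, -0.8000) x3=(-1.1593, 0.8851, -0.9870)
step 16: x0=(-0.5243, 0.0033, 0.4707) x1=(1.4591, -1.7072, 0.7690) x2=(0.7284, -0.2744, -0.8164) x3=(-1.1576, 0.8881, -0.9926)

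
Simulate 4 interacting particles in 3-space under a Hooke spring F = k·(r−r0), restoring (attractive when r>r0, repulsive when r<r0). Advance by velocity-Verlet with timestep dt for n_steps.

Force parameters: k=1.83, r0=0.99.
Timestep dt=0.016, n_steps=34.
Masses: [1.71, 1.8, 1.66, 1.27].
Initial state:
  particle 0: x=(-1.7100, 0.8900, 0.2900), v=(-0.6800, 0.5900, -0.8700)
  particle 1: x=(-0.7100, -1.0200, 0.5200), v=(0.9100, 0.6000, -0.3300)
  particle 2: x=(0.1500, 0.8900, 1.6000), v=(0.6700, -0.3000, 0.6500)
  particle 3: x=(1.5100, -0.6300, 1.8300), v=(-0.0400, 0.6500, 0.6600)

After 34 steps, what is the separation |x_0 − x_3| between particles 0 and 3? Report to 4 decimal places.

step 0: x0=(-1.7100, 0.8900, 0.2900) x1=(-0.7100, -1.0200, 0.5200) x2=(0.1500, 0.8900, 1.6000) x3=(1.5100, -0.6300, 1.8300)
step 1: x0=(-1.7203, 0.8991, 0.2764) x1=(-0.6953, -1.0101, 0.5149) x2=(0.1606, 0.8849, 1.6102) x3=(1.5085, -0.6193, 1.8402)
step 2: x0=(-1.7296, 0.9077, 0.2633) x1=(-0.6802, -0.9996, 0.5101) x2=(0.1710, 0.8793, 1.6201) x3=(1.5054, -0.6080, 1.8496)
step 3: x0=(-1.7377, 0.9156, 0.2508) x1=(-0.6648, -0.9884, 0.5057) x2=(0.1811, 0.8732, 1.6296) x3=(1.5007, -0.5960, 1.8582)
step 4: x0=(-1.7446, 0.9230, 0.2389) x1=(-0.6491, -0.9766, 0.5016) x2=(0.1909, 0.8666, 1.6387) x3=(1.4943, -0.5835, 1.8660)
step 5: x0=(-1.7505, 0.9297, 0.2275) x1=(-0.6330, -0.9643, 0.4979) x2=(0.2004, 0.8595, 1.6474) x3=(1.4863, -0.5704, 1.8730)
step 6: x0=(-1.7552, 0.9358, 0.2168) x1=(-0.6167, -0.9513, 0.4946) x2=(0.2097, 0.8519, 1.6558) x3=(1.4767, -0.5567, 1.8793)
step 7: x0=(-1.7587, 0.9414, 0.2067) x1=(-0.6001, -0.9377, 0.4915) x2=(0.2187, 0.8439, 1.6637) x3=(1.4655, -0.5424, 1.8847)
step 8: x0=(-1.7611, 0.9463, 0.1973) x1=(-0.5832, -0.9235, 0.4889) x2=(0.2274, 0.8354, 1.6713) x3=(1.4527, -0.5276, 1.8892)
step 9: x0=(-1.7623, 0.9506, 0.1884) x1=(-0.5660, -0.9088, 0.4866) x2=(0.2358, 0.8264, 1.6784) x3=(1.4384, -0.5122, 1.8930)
step 10: x0=(-1.7623, 0.9543, 0.1802) x1=(-0.5486, -0.8934, 0.4846) x2=(0.2438, 0.8171, 1.6851) x3=(1.4226, -0.4963, 1.8960)
step 11: x0=(-1.7612, 0.9574, 0.1727) x1=(-0.5309, -0.8775, 0.4830) x2=(0.2516, 0.8073, 1.6914) x3=(1.4052, -0.4798, 1.8981)
step 12: x0=(-1.7589, 0.9599, 0.1658) x1=(-0.5130, -0.8610, 0.4817) x2=(0.2590, 0.7971, 1.6973) x3=(1.3864, -0.4628, 1.8995)
step 13: x0=(-1.7554, 0.9618, 0.1595) x1=(-0.4948, -0.8439, 0.4808) x2=(0.2661, 0.7866, 1.7027) x3=(1.3661, -0.4454, 1.9000)
step 14: x0=(-1.7508, 0.9632, 0.1540) x1=(-0.4765, -0.8263, 0.4802) x2=(0.2729, 0.7757, 1.7078) x3=(1.3445, -0.4274, 1.8997)
step 15: x0=(-1.7450, 0.9639, 0.1490) x1=(-0.4580, -0.8081, 0.4800) x2=(0.2793, 0.7644, 1.7123) x3=(1.3214, -0.4090, 1.8986)
step 16: x0=(-1.7381, 0.9641, 0.1448) x1=(-0.4393, -0.7894, 0.4801) x2=(0.2853, 0.7528, 1.7165) x3=(1.2970, -0.3901, 1.8966)
step 17: x0=(-1.7300, 0.9637, 0.1412) x1=(-0.4204, -0.7702, 0.4805) x2=(0.2910, 0.7409, 1.7202) x3=(1.2712, -0.3708, 1.8939)
step 18: x0=(-1.7207, 0.9627, 0.1383) x1=(-0.4013, -0.7505, 0.4813) x2=(0.2963, 0.7288, 1.7235) x3=(1.2442, -0.3511, 1.8904)
step 19: x0=(-1.7104, 0.9611, 0.1361) x1=(-0.3821, -0.7303, 0.4824) x2=(0.3013, 0.7163, 1.7263) x3=(1.2159, -0.3310, 1.8862)
step 20: x0=(-1.6989, 0.9590, 0.1345) x1=(-0.3628, -0.7096, 0.4837) x2=(0.3059, 0.7036, 1.7287) x3=(1.1864, -0.3105, 1.8811)
step 21: x0=(-1.6863, 0.9564, 0.1336) x1=(-0.3434, -0.6884, 0.4854) x2=(0.3101, 0.6907, 1.7306) x3=(1.1558, -0.2896, 1.8753)
step 22: x0=(-1.6726, 0.9532, 0.1334) x1=(-0.3239, -0.6667, 0.4874) x2=(0.3139, 0.6775, 1.7321) x3=(1.1240, -0.2684, 1.8688)
step 23: x0=(-1.6578, 0.9495, 0.1338) x1=(-0.3043, -0.6446, 0.4897) x2=(0.3174, 0.6642, 1.7331) x3=(1.0912, -0.2469, 1.8615)
step 24: x0=(-1.6419, 0.9453, 0.1349) x1=(-0.2846, -0.6221, 0.4923) x2=(0.3204, 0.6507, 1.7337) x3=(1.0573, -0.2251, 1.8535)
step 25: x0=(-1.6250, 0.9406, 0.1366) x1=(-0.2648, -0.5991, 0.4952) x2=(0.3231, 0.6370, 1.7339) x3=(1.0224, -0.2030, 1.8448)
step 26: x0=(-1.6071, 0.9354, 0.1390) x1=(-0.2451, -0.5757, 0.4983) x2=(0.3254, 0.6232, 1.7337) x3=(0.9866, -0.1806, 1.8355)
step 27: x0=(-1.5882, 0.9297, 0.1420) x1=(-0.2252, -0.5519, 0.5017) x2=(0.3272, 0.6093, 1.7330) x3=(0.9499, -0.1580, 1.8254)
step 28: x0=(-1.5682, 0.9236, 0.1457) x1=(-0.2054, -0.5278, 0.5053) x2=(0.3287, 0.5953, 1.7319) x3=(0.9124, -0.1352, 1.8147)
step 29: x0=(-1.5473, 0.9170, 0.1500) x1=(-0.1855, -0.5033, 0.5092) x2=(0.3298, 0.5812, 1.7303) x3=(0.8740, -0.1122, 1.8034)
step 30: x0=(-1.5255, 0.9099, 0.1549) x1=(-0.1657, -0.4784, 0.5133) x2=(0.3305, 0.5670, 1.7284) x3=(0.8349, -0.0890, 1.7914)
step 31: x0=(-1.5027, 0.9024, 0.1604) x1=(-0.1459, -0.4532, 0.5176) x2=(0.3308, 0.5529, 1.7260) x3=(0.7951, -0.0657, 1.7789)
step 32: x0=(-1.4790, 0.8945, 0.1665) x1=(-0.1261, -0.4277, 0.5222) x2=(0.3307, 0.5387, 1.7233) x3=(0.7547, -0.0423, 1.7657)
step 33: x0=(-1.4544, 0.8862, 0.1732) x1=(-0.1063, -0.4019, 0.5269) x2=(0.3302, 0.5246, 1.7201) x3=(0.7136, -0.0188, 1.7521)
step 34: x0=(-1.4290, 0.8775, 0.1805) x1=(-0.0866, -0.3758, 0.5318) x2=(0.3293, 0.5105, 1.7166) x3=(0.6720, 0.0048, 1.7379)

2.7570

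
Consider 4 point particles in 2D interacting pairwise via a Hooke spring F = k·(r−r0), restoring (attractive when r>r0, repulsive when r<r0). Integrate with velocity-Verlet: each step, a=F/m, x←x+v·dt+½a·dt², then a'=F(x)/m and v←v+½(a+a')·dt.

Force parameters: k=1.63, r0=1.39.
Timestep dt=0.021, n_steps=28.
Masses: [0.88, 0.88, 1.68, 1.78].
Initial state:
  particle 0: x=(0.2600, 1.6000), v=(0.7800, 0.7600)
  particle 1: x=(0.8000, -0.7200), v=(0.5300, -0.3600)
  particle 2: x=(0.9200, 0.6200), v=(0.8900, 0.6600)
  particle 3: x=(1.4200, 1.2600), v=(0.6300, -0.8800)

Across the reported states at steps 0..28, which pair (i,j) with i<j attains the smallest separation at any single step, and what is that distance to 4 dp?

step 0: x0=(0.2600, 1.6000) x1=(0.8000, -0.7200) x2=(0.9200, 0.6200) x3=(1.4200, 1.2600)
step 1: x0=(0.2764, 1.6157) x1=(0.8111, -0.7269) x2=(0.9386, 0.6337) x3=(1.4333, 1.2415)
step 2: x0=(0.2927, 1.6307) x1=(0.8222, -0.7325) x2=(0.9572, 0.6472) x3=(1.4467, 1.2228)
step 3: x0=(0.3089, 1.6451) x1=(0.8333, -0.7368) x2=(0.9756, 0.6604) x3=(1.4603, 1.2041)
step 4: x0=(0.3252, 1.6588) x1=(0.8444, -0.7397) x2=(0.9938, 0.6733) x3=(1.4741, 1.1854)
step 5: x0=(0.3414, 1.6719) x1=(0.8554, -0.7413) x2=(1.0119, 0.6859) x3=(1.4880, 1.1665)
step 6: x0=(0.3576, 1.6843) x1=(0.8664, -0.7414) x2=(1.0299, 0.6982) x3=(1.5020, 1.1476)
step 7: x0=(0.3738, 1.6960) x1=(0.8774, -0.7402) x2=(1.0476, 0.7102) x3=(1.5163, 1.1287)
step 8: x0=(0.3901, 1.7070) x1=(0.8884, -0.7376) x2=(1.0652, 0.7219) x3=(1.5308, 1.1097)
step 9: x0=(0.4063, 1.7172) x1=(0.8994, -0.7336) x2=(1.0825, 0.7332) x3=(1.5454, 1.0907)
step 10: x0=(0.4226, 1.7268) x1=(0.9103, -0.7282) x2=(1.0996, 0.7443) x3=(1.5603, 1.0717)
step 11: x0=(0.4388, 1.7356) x1=(0.9212, -0.7215) x2=(1.1165, 0.7550) x3=(1.5754, 1.0526)
step 12: x0=(0.4552, 1.7437) x1=(0.9321, -0.7134) x2=(1.1331, 0.7654) x3=(1.5907, 1.0335)
step 13: x0=(0.4716, 1.7511) x1=(0.9430, -0.7040) x2=(1.1494, 0.7755) x3=(1.6063, 1.0144)
step 14: x0=(0.4880, 1.7577) x1=(0.9538, -0.6932) x2=(1.1654, 0.7853) x3=(1.6222, 0.9953)
step 15: x0=(0.5045, 1.7636) x1=(0.9646, -0.6812) x2=(1.1812, 0.7949) x3=(1.6383, 0.9762)
step 16: x0=(0.5210, 1.7687) x1=(0.9754, -0.6678) x2=(1.1966, 0.8042) x3=(1.6547, 0.9570)
step 17: x0=(0.5376, 1.7731) x1=(0.9862, -0.6533) x2=(1.2117, 0.8132) x3=(1.6714, 0.9379)
step 18: x0=(0.5543, 1.7768) x1=(0.9969, -0.6375) x2=(1.2265, 0.8221) x3=(1.6884, 0.9187)
step 19: x0=(0.5711, 1.7798) x1=(1.0076, -0.6206) x2=(1.2409, 0.8307) x3=(1.7057, 0.8995)
step 20: x0=(0.5879, 1.7820) x1=(1.0182, -0.6026) x2=(1.2550, 0.8392) x3=(1.7233, 0.8802)
step 21: x0=(0.6048, 1.7835) x1=(1.0287, -0.5835) x2=(1.2688, 0.8475) x3=(1.7412, 0.8609)
step 22: x0=(0.6218, 1.7844) x1=(1.0393, -0.5634) x2=(1.2822, 0.8557) x3=(1.7594, 0.8415)
step 23: x0=(0.6389, 1.7845) x1=(1.0497, -0.5423) x2=(1.2953, 0.8638) x3=(1.7779, 0.8221)
step 24: x0=(0.6560, 1.7841) x1=(1.0601, -0.5203) x2=(1.3080, 0.8719) x3=(1.7967, 0.8026)
step 25: x0=(0.6732, 1.7829) x1=(1.0704, -0.4974) x2=(1.3205, 0.8799) x3=(1.8158, 0.7831)
step 26: x0=(0.6905, 1.7811) x1=(1.0806, -0.4736) x2=(1.3326, 0.8878) x3=(1.8352, 0.7635)
step 27: x0=(0.7079, 1.7788) x1=(1.0907, -0.4492) x2=(1.3445, 0.8958) x3=(1.8549, 0.7438)
step 28: x0=(0.7253, 1.7758) x1=(1.1007, -0.4240) x2=(1.3561, 0.9037) x3=(1.8749, 0.7241)

pair (2,3), distance 0.4698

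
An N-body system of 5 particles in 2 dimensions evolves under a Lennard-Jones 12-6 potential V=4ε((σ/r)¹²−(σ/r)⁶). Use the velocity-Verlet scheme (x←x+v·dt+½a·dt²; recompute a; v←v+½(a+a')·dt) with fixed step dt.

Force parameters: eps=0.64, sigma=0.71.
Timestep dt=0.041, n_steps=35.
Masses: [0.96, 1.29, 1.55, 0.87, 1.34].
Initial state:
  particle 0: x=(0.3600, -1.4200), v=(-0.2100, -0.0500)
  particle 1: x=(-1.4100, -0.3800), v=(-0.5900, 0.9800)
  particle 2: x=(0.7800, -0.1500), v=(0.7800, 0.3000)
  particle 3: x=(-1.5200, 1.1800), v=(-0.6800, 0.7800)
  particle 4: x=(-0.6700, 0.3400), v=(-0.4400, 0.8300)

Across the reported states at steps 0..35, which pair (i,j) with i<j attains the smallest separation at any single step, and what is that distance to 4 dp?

pair (3,4), distance 0.7133

step 0: x0=(0.3600, -1.4200) x1=(-1.4100, -0.3800) x2=(0.7800, -0.1500) x3=(-1.5200, 1.1800) x4=(-0.6700, 0.3400)
step 1: x0=(0.3514, -1.4218) x1=(-1.4336, -0.3392) x2=(0.8119, -0.1378) x3=(-1.5475, 1.2115) x4=(-0.6888, 0.3737)
step 2: x0=(0.3430, -1.4233) x1=(-1.4560, -0.2972) x2=(0.8436, -0.1258) x3=(-1.5743, 1.2422) x4=(-0.7090, 0.4067)
step 3: x0=(0.3346, -1.4244) x1=(-1.4772, -0.2539) x2=(0.8752, -0.1140) x3=(-1.6004, 1.2721) x4=(-0.7308, 0.4390)
step 4: x0=(0.3263, -1.4252) x1=(-1.4971, -0.2093) x2=(0.9066, -0.1023) x3=(-1.6258, 1.3011) x4=(-0.7542, 0.4705)
step 5: x0=(0.3181, -1.4258) x1=(-1.5157, -0.1633) x2=(0.9380, -0.0908) x3=(-1.6505, 1.3293) x4=(-0.7793, 0.5013)
step 6: x0=(0.3100, -1.4261) x1=(-1.5327, -0.1159) x2=(0.9692, -0.0793) x3=(-1.6745, 1.3565) x4=(-0.8062, 0.5312)
step 7: x0=(0.3020, -1.4263) x1=(-1.5482, -0.0669) x2=(1.0004, -0.0680) x3=(-1.6977, 1.3829) x4=(-0.8351, 0.5601)
step 8: x0=(0.2940, -1.4262) x1=(-1.5619, -0.0161) x2=(1.0315, -0.0567) x3=(-1.7202, 1.4083) x4=(-0.8662, 0.5879)
step 9: x0=(0.2861, -1.4261) x1=(-1.5736, 0.0366) x2=(1.0625, -0.0456) x3=(-1.7419, 1.4326) x4=(-0.8997, 0.6145)
step 10: x0=(0.2782, -1.4258) x1=(-1.5831, 0.0914) x2=(1.0935, -0.0345) x3=(-1.7627, 1.4559) x4=(-0.9358, 0.6399)
step 11: x0=(0.2704, -1.4254) x1=(-1.5908, 0.1481) x2=(1.1244, -0.0234) x3=(-1.7827, 1.4779) x4=(-0.9742, 0.6642)
step 12: x0=(0.2626, -1.4248) x1=(-1.5980, 0.2054) x2=(1.1553, -0.0125) x3=(-1.8016, 1.4985) x4=(-1.0137, 0.6887)
step 13: x0=(0.2549, -1.4242) x1=(-1.6101, 0.2592) x2=(1.1861, -0.0015) x3=(-1.8195, 1.5176) x4=(-1.0493, 0.7177)
step 14: x0=(0.2472, -1.4235) x1=(-1.6369, 0.3014) x2=(1.2169, 0.0094) x3=(-1.8362, 1.5349) x4=(-1.0714, 0.7590)
step 15: x0=(0.2396, -1.4228) x1=(-1.6772, 0.3332) x2=(1.2477, 0.0202) x3=(-1.8515, 1.5503) x4=(-1.0813, 0.8115)
step 16: x0=(0.2320, -1.4220) x1=(-1.7214, 0.3626) x2=(1.2784, 0.0311) x3=(-1.8653, 1.5634) x4=(-1.0885, 0.8679)
step 17: x0=(0.2244, -1.4211) x1=(-1.7649, 0.3931) x2=(1.3091, 0.0419) x3=(-1.8773, 1.5741) x4=(-1.0976, 0.9247)
step 18: x0=(0.2168, -1.4202) x1=(-1.8064, 0.4261) x2=(1.3398, 0.0527) x3=(-1.8871, 1.5820) x4=(-1.1099, 0.9809)
step 19: x0=(0.2093, -1.4192) x1=(-1.8457, 0.4615) x2=(1.3705, 0.0634) x3=(-1.8945, 1.5869) x4=(-1.1260, 1.0367)
step 20: x0=(0.2018, -1.4182) x1=(-1.8830, 0.4996) x2=(1.4012, 0.0741) x3=(-1.8988, 1.5882) x4=(-1.1459, 1.0923)
step 21: x0=(0.1943, -1.4172) x1=(-1.9185, 0.5404) x2=(1.4318, 0.0849) x3=(-1.8997, 1.5855) x4=(-1.1699, 1.1479)
step 22: x0=(0.1868, -1.4162) x1=(-1.9521, 0.5842) x2=(1.4624, 0.0956) x3=(-1.8973, 1.5786) x4=(-1.1977, 1.2033)
step 23: x0=(0.1793, -1.4151) x1=(-1.9840, 0.6312) x2=(1.4930, 0.1063) x3=(-1.8955, 1.5690) x4=(-1.2269, 1.2574)
step 24: x0=(0.1719, -1.4140) x1=(-2.0141, 0.6821) x2=(1.5236, 0.1169) x3=(-1.9111, 1.5637) x4=(-1.2464, 1.3049)
step 25: x0=(0.1644, -1.4129) x1=(-2.0423, 0.7369) x2=(1.5542, 0.1276) x3=(-1.9629, 1.5682) x4=(-1.2444, 1.3423)
step 26: x0=(0.1570, -1.4117) x1=(-2.0687, 0.7952) x2=(1.5848, 0.1383) x3=(-2.0256, 1.5728) x4=(-1.2368, 1.3763)
step 27: x0=(0.1496, -1.4106) x1=(-2.0938, 0.8522) x2=(1.6154, 0.1489) x3=(-2.0864, 1.5801) x4=(-1.2318, 1.4097)
step 28: x0=(0.1422, -1.4094) x1=(-2.1177, 0.8931) x2=(1.6459, 0.1596) x3=(-2.1428, 1.6120) x4=(-1.2308, 1.4427)
step 29: x0=(0.1348, -1.4082) x1=(-2.1396, 0.9130) x2=(1.6765, 0.1702) x3=(-2.1966, 1.6756) x4=(-1.2335, 1.4755)
step 30: x0=(0.1274, -1.4070) x1=(-2.1599, 0.9288) x2=(1.7070, 0.1808) x3=(-2.2479, 1.7455) x4=(-1.2393, 1.5079)
step 31: x0=(0.1200, -1.4058) x1=(-2.1794, 0.9470) x2=(1.7376, 0.1915) x3=(-2.2967, 1.8123) x4=(-1.2475, 1.5400)
step 32: x0=(0.1127, -1.4046) x1=(-2.1984, 0.9686) x2=(1.7681, 0.2021) x3=(-2.3432, 1.8746) x4=(-1.2577, 1.5719)
step 33: x0=(0.1053, -1.4034) x1=(-2.2169, 0.9933) x2=(1.7986, 0.2127) x3=(-2.3876, 1.9326) x4=(-1.2697, 1.6035)
step 34: x0=(0.0979, -1.4022) x1=(-2.2350, 1.0209) x2=(1.8292, 0.2233) x3=(-2.4303, 1.9869) x4=(-1.2832, 1.6348)
step 35: x0=(0.0906, -1.4009) x1=(-2.2527, 1.0509) x2=(1.8597, 0.2340) x3=(-2.4715, 2.0379) x4=(-1.2980, 1.6658)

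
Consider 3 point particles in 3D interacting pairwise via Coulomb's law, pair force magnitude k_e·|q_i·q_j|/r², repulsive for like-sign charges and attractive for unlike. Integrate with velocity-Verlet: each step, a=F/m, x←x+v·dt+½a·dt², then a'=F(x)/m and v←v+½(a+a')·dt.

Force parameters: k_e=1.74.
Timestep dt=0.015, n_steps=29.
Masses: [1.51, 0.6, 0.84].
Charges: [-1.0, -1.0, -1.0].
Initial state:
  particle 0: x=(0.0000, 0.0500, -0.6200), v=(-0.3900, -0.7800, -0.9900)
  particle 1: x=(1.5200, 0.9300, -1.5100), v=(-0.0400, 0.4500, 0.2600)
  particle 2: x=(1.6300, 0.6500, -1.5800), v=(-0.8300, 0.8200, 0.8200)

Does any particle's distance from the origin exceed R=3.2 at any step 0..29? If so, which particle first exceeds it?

no

step 0: x0=(0.0000, 0.0500, -0.6200) x1=(1.5200, 0.9300, -1.5100) x2=(1.6300, 0.6500, -1.5800)
step 1: x0=(-0.0059, 0.0383, -0.6348) x1=(1.5182, 0.9399, -1.5054) x2=(1.6185, 0.6601, -1.5683)
step 2: x0=(-0.0119, 0.0265, -0.6496) x1=(1.5143, 0.9564, -1.4993) x2=(1.6087, 0.6656, -1.5577)
step 3: x0=(-0.0180, 0.0147, -0.6643) x1=(1.5084, 0.9792, -1.4921) x2=(1.6005, 0.6666, -1.5480)
step 4: x0=(-0.0242, 0.0028, -0.6789) x1=(1.5010, 1.0078, -1.4840) x2=(1.5936, 0.6637, -1.5391)
step 5: x0=(-0.0306, -0.0092, -0.6935) x1=(1.4924, 1.0412, -1.4751) x2=(1.5877, 0.6573, -1.5308)
step 6: x0=(-0.0370, -0.0212, -0.7080) x1=(1.4830, 1.0787, -1.4657) x2=(1.5826, 0.6482, -1.5230)
step 7: x0=(-0.0436, -0.0332, -0.7225) x1=(1.4730, 1.1194, -1.4560) x2=(1.5781, 0.6369, -1.5156)
step 8: x0=(-0.0502, -0.0453, -0.7369) x1=(1.4625, 1.1628, -1.4460) x2=(1.5741, 0.6238, -1.5084)
step 9: x0=(-0.0569, -0.0575, -0.7513) x1=(1.4517, 1.2083, -1.4358) x2=(1.5706, 0.6093, -1.5014)
step 10: x0=(-0.0638, -0.0697, -0.7656) x1=(1.4407, 1.2556, -1.4255) x2=(1.5674, 0.5935, -1.4946)
step 11: x0=(-0.0708, -0.0820, -0.7799) x1=(1.4295, 1.3044, -1.4151) x2=(1.5645, 0.5769, -1.4880)
step 12: x0=(-0.0778, -0.0944, -0.7942) x1=(1.4182, 1.3544, -1.4046) x2=(1.5618, 0.5595, -1.4815)
step 13: x0=(-0.0850, -0.1068, -0.8084) x1=(1.4068, 1.4055, -1.3941) x2=(1.5594, 0.5414, -1.4751)
step 14: x0=(-0.0922, -0.1193, -0.8225) x1=(1.3954, 1.4575, -1.3835) x2=(1.5573, 0.5228, -1.4688)
step 15: x0=(-0.0996, -0.1318, -0.8366) x1=(1.3839, 1.5103, -1.3729) x2=(1.5553, 0.5037, -1.4626)
step 16: x0=(-0.1070, -0.1444, -0.8507) x1=(1.3725, 1.5639, -1.3622) x2=(1.5535, 0.4842, -1.4565)
step 17: x0=(-0.1146, -0.1571, -0.8648) x1=(1.3610, 1.6180, -1.3516) x2=(1.5519, 0.4644, -1.4505)
step 18: x0=(-0.1222, -0.1698, -0.8788) x1=(1.3495, 1.6727, -1.3409) x2=(1.5504, 0.4443, -1.4445)
step 19: x0=(-0.1300, -0.1826, -0.8928) x1=(1.3380, 1.7279, -1.3302) x2=(1.5492, 0.4240, -1.4386)
step 20: x0=(-0.1378, -0.1955, -0.9067) x1=(1.3265, 1.7835, -1.3195) x2=(1.5481, 0.4034, -1.4328)
step 21: x0=(-0.1457, -0.2084, -0.9207) x1=(1.3150, 1.8395, -1.3088) x2=(1.5471, 0.3826, -1.4270)
step 22: x0=(-0.1537, -0.2213, -0.9346) x1=(1.3035, 1.8959, -1.2981) x2=(1.5463, 0.3617, -1.4213)
step 23: x0=(-0.1618, -0.2343, -0.9484) x1=(1.2920, 1.9527, -1.2874) x2=(1.5457, 0.3406, -1.4156)
step 24: x0=(-0.1700, -0.2474, -0.9623) x1=(1.2806, 2.0098, -1.2766) x2=(1.5452, 0.3194, -1.4100)
step 25: x0=(-0.1783, -0.2605, -0.9761) x1=(1.2692, 2.0672, -1.2659) x2=(1.5448, 0.2981, -1.4044)
step 26: x0=(-0.1867, -0.2737, -0.9899) x1=(1.2577, 2.1248, -1.2552) x2=(1.5447, 0.2767, -1.3989)
step 27: x0=(-0.1951, -0.2869, -1.0037) x1=(1.2463, 2.1827, -1.2444) x2=(1.5446, 0.2552, -1.3934)
step 28: x0=(-0.2037, -0.3001, -1.0175) x1=(1.2349, 2.2408, -1.2337) x2=(1.5447, 0.2336, -1.3879)
step 29: x0=(-0.2123, -0.3135, -1.0312) x1=(1.2236, 2.2992, -1.2229) x2=(1.5449, 0.2120, -1.3825)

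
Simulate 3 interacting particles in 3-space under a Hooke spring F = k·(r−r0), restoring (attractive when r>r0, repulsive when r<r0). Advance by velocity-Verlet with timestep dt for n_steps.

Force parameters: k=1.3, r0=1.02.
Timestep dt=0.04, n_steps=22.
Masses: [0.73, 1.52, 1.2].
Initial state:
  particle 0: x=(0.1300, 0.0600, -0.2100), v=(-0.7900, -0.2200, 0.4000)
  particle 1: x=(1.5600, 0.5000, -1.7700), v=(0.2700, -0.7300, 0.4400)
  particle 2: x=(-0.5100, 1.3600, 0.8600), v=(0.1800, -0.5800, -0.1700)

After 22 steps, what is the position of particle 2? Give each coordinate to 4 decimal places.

(0.2145, 0.5122, 0.0139)

step 0: x0=(0.1300, 0.0600, -0.2100) x1=(1.5600, 0.5000, -1.7700) x2=(-0.5100, 1.3600, 0.8600)
step 1: x0=(0.0991, 0.0523, -0.1945) x1=(1.5693, 0.4711, -1.7506) x2=(-0.5013, 1.3358, 0.8512)
step 2: x0=(0.0697, 0.0468, -0.1801) x1=(1.5755, 0.4426, -1.7275) x2=(-0.4896, 1.3096, 0.8384)
step 3: x0=(0.0419, 0.0434, -0.1669) x1=(1.5786, 0.4148, -1.7008) x2=(-0.4751, 1.2814, 0.8219)
step 4: x0=(0.0159, 0.0419, -0.1550) x1=(1.5787, 0.3874, -1.6706) x2=(-0.4577, 1.2514, 0.8016)
step 5: x0=(-0.0081, 0.0422, -0.1444) x1=(1.5757, 0.3607, -1.6370) x2=(-0.4375, 1.2196, 0.7777)
step 6: x0=(-0.0302, 0.0442, -0.1351) x1=(1.5696, 0.3345, -1.6000) x2=(-0.4147, 1.1860, 0.7504)
step 7: x0=(-0.0502, 0.0476, -0.1273) x1=(1.5605, 0.3089, -1.5597) x2=(-0.3894, 1.1508, 0.7199)
step 8: x0=(-0.0681, 0.0523, -0.1209) x1=(1.5484, 0.2839, -1.5163) x2=(-0.3616, 1.1141, 0.6863)
step 9: x0=(-0.0837, 0.0581, -0.1161) x1=(1.5335, 0.2594, -1.4699) x2=(-0.3315, 1.0760, 0.6497)
step 10: x0=(-0.0971, 0.0649, -0.1128) x1=(1.5157, 0.2356, -1.4206) x2=(-0.2992, 1.0365, 0.6105)
step 11: x0=(-0.1083, 0.0724, -0.1110) x1=(1.4952, 0.2123, -1.3686) x2=(-0.2648, 0.9959, 0.5689)
step 12: x0=(-0.1172, 0.0803, -0.1108) x1=(1.4721, 0.1897, -1.3141) x2=(-0.2284, 0.9542, 0.5250)
step 13: x0=(-0.1239, 0.0886, -0.1122) x1=(1.4465, 0.1675, -1.2573) x2=(-0.1903, 0.9117, 0.4790)
step 14: x0=(-0.1285, 0.0970, -0.1151) x1=(1.4186, 0.1460, -1.1983) x2=(-0.1504, 0.8684, 0.4313)
step 15: x0=(-0.1310, 0.1053, -0.1196) x1=(1.3885, 0.1249, -1.1374) x2=(-0.1091, 0.8244, 0.3821)
step 16: x0=(-0.1317, 0.1133, -0.1256) x1=(1.3563, 0.1044, -1.0747) x2=(-0.0663, 0.7800, 0.3315)
step 17: x0=(-0.1306, 0.1207, -0.1330) x1=(1.3223, 0.0844, -1.0105) x2=(-0.0222, 0.7353, 0.2800)
step 18: x0=(-0.1280, 0.1275, -0.1419) x1=(1.2865, 0.0648, -0.9449) x2=(0.0231, 0.6905, 0.2275)
step 19: x0=(-0.1240, 0.1335, -0.1522) x1=(1.2493, 0.0456, -0.8782) x2=(0.0695, 0.6456, 0.1745)
step 20: x0=(-0.1191, 0.1384, -0.1637) x1=(1.2108, 0.0268, -0.8106) x2=(0.1169, 0.6009, 0.1211)
step 21: x0=(-0.1135, 0.1424, -0.1764) x1=(1.1713, 0.0083, -0.7423) x2=(0.1653, 0.5564, 0.0676)
step 22: x0=(-0.1075, 0.1452, -0.1901) x1=(1.1308, -0.0099, -0.6735) x2=(0.2145, 0.5122, 0.0139)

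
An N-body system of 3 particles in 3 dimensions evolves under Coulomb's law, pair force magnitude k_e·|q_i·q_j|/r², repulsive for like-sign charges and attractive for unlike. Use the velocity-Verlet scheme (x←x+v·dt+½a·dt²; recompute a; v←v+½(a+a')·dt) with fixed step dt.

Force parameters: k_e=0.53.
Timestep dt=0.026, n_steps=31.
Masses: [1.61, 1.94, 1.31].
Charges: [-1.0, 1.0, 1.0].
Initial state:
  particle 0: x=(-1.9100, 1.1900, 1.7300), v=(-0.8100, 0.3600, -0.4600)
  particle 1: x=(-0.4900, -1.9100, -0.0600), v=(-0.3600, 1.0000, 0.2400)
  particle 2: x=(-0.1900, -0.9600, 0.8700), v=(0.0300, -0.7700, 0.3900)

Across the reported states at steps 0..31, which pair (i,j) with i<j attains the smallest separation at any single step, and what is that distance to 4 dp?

pair (1,2), distance 1.1479

step 0: x0=(-1.9100, 1.1900, 1.7300) x1=(-0.4900, -1.9100, -0.0600) x2=(-0.1900, -0.9600, 0.8700)
step 1: x0=(-1.9310, 1.1993, 1.7180) x1=(-0.4994, -1.8840, -0.0538) x2=(-0.1892, -0.9800, 0.8802)
step 2: x0=(-1.9521, 1.2087, 1.7061) x1=(-0.5088, -1.8581, -0.0476) x2=(-0.1884, -0.9998, 0.8905)
step 3: x0=(-1.9731, 1.2179, 1.6941) x1=(-0.5182, -1.8323, -0.0416) x2=(-0.1876, -1.0195, 0.9009)
step 4: x0=(-1.9941, 1.2272, 1.6820) x1=(-0.5277, -1.8065, -0.0356) x2=(-0.1867, -1.0391, 0.9115)
step 5: x0=(-2.0150, 1.2364, 1.6700) x1=(-0.5372, -1.7807, -0.0297) x2=(-0.1859, -1.0585, 0.9222)
step 6: x0=(-2.0360, 1.2456, 1.6580) x1=(-0.5467, -1.7551, -0.0238) x2=(-0.1850, -1.0778, 0.9330)
step 7: x0=(-2.0569, 1.2547, 1.6459) x1=(-0.5563, -1.7295, -0.0181) x2=(-0.1840, -1.0970, 0.9440)
step 8: x0=(-2.0778, 1.2639, 1.6339) x1=(-0.5659, -1.7039, -0.0124) x2=(-0.1830, -1.1161, 0.9552)
step 9: x0=(-2.0987, 1.2730, 1.6218) x1=(-0.5756, -1.6784, -0.0069) x2=(-0.1820, -1.1351, 0.9665)
step 10: x0=(-2.1195, 1.2820, 1.6097) x1=(-0.5853, -1.6529, -0.0015) x2=(-0.1809, -1.1539, 0.9780)
step 11: x0=(-2.1404, 1.2911, 1.5976) x1=(-0.5951, -1.6275, 0.0039) x2=(-0.1798, -1.1727, 0.9896)
step 12: x0=(-2.1612, 1.3001, 1.5855) x1=(-0.6049, -1.6022, 0.0091) x2=(-0.1786, -1.1913, 1.0014)
step 13: x0=(-2.1820, 1.3091, 1.5734) x1=(-0.6148, -1.5768, 0.0142) x2=(-0.1774, -1.2099, 1.0134)
step 14: x0=(-2.2028, 1.3180, 1.5613) x1=(-0.6248, -1.5515, 0.0192) x2=(-0.1761, -1.2283, 1.0256)
step 15: x0=(-2.2236, 1.3269, 1.5491) x1=(-0.6348, -1.5263, 0.0241) x2=(-0.1747, -1.2467, 1.0380)
step 16: x0=(-2.2443, 1.3358, 1.5370) x1=(-0.6448, -1.5010, 0.0289) x2=(-0.1733, -1.2651, 1.0505)
step 17: x0=(-2.2650, 1.3447, 1.5248) x1=(-0.6550, -1.4758, 0.0335) x2=(-0.1718, -1.2833, 1.0633)
step 18: x0=(-2.2857, 1.3535, 1.5126) x1=(-0.6652, -1.4506, 0.0381) x2=(-0.1702, -1.3015, 1.0762)
step 19: x0=(-2.3064, 1.3623, 1.5005) x1=(-0.6754, -1.4254, 0.0425) x2=(-0.1685, -1.3197, 1.0893)
step 20: x0=(-2.3271, 1.3711, 1.4883) x1=(-0.6858, -1.4002, 0.0468) x2=(-0.1668, -1.3378, 1.1026)
step 21: x0=(-2.3477, 1.3798, 1.4761) x1=(-0.6962, -1.3749, 0.0509) x2=(-0.1650, -1.3559, 1.1161)
step 22: x0=(-2.3683, 1.3885, 1.4639) x1=(-0.7066, -1.3497, 0.0550) x2=(-0.1631, -1.3740, 1.1298)
step 23: x0=(-2.3889, 1.3972, 1.4516) x1=(-0.7171, -1.3245, 0.0590) x2=(-0.1612, -1.3921, 1.1436)
step 24: x0=(-2.4095, 1.4059, 1.4394) x1=(-0.7277, -1.2992, 0.0628) x2=(-0.1592, -1.4101, 1.1576)
step 25: x0=(-2.4301, 1.4145, 1.4272) x1=(-0.7384, -1.2739, 0.0666) x2=(-0.1571, -1.4282, 1.1717)
step 26: x0=(-2.4506, 1.4231, 1.4149) x1=(-0.7491, -1.2486, 0.0703) x2=(-0.1550, -1.4463, 1.1860)
step 27: x0=(-2.4711, 1.4317, 1.4027) x1=(-0.7599, -1.2233, 0.0738) x2=(-0.1527, -1.4643, 1.2005)
step 28: x0=(-2.4917, 1.4402, 1.3904) x1=(-0.7707, -1.1979, 0.0773) x2=(-0.1505, -1.4824, 1.2151)
step 29: x0=(-2.5121, 1.4488, 1.3781) x1=(-0.7816, -1.1725, 0.0807) x2=(-0.1481, -1.5005, 1.2298)
step 30: x0=(-2.5326, 1.4573, 1.3659) x1=(-0.7925, -1.1471, 0.0841) x2=(-0.1457, -1.5187, 1.2446)
step 31: x0=(-2.5531, 1.4657, 1.3536) x1=(-0.8035, -1.1216, 0.0873) x2=(-0.1433, -1.5368, 1.2596)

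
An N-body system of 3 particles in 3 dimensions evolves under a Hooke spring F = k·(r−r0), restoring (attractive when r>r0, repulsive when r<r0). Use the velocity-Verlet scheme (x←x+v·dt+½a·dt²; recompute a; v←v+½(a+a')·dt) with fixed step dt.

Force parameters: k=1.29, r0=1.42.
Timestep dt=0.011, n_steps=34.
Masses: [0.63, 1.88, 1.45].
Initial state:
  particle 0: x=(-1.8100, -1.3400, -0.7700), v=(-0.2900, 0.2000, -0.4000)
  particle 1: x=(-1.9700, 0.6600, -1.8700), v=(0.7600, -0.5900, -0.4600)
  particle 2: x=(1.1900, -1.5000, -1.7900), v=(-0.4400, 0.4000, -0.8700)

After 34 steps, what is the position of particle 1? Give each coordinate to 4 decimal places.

(-1.5992, 0.3504, -2.0233)

step 0: x0=(-1.8100, -1.3400, -0.7700) x1=(-1.9700, 0.6600, -1.8700) x2=(1.1900, -1.5000, -1.7900)
step 1: x0=(-1.8130, -1.3377, -0.7745) x1=(-1.9616, 0.6534, -1.8750) x2=(1.1850, -1.4955, -1.7995)
step 2: x0=(-1.8156, -1.3353, -0.7793) x1=(-1.9529, 0.6467, -1.8800) x2=(1.1795, -1.4909, -1.8090)
step 3: x0=(-1.8178, -1.3327, -0.7843) x1=(-1.9442, 0.6397, -1.8850) x2=(1.1737, -1.4861, -1.8185)
step 4: x0=(-1.8196, -1.3299, -0.7895) x1=(-1.9352, 0.6326, -1.8899) x2=(1.1675, -1.4812, -1.8278)
step 5: x0=(-1.8210, -1.3270, -0.7950) x1=(-1.9261, 0.6254, -1.8948) x2=(1.1609, -1.4761, -1.8371)
step 6: x0=(-1.8220, -1.3239, -0.8008) x1=(-1.9168, 0.6180, -1.8997) x2=(1.1540, -1.4708, -1.8464)
step 7: x0=(-1.8226, -1.3206, -0.8068) x1=(-1.9074, 0.6104, -1.9045) x2=(1.1466, -1.4655, -1.8556)
step 8: x0=(-1.8228, -1.3172, -0.8130) x1=(-1.8978, 0.6026, -1.9093) x2=(1.1389, -1.4599, -1.8647)
step 9: x0=(-1.8226, -1.3137, -0.8194) x1=(-1.8881, 0.5947, -1.9140) x2=(1.1308, -1.4543, -1.8738)
step 10: x0=(-1.8221, -1.3100, -0.8261) x1=(-1.8782, 0.5866, -1.9187) x2=(1.1223, -1.4484, -1.8828)
step 11: x0=(-1.8211, -1.3061, -0.8331) x1=(-1.8681, 0.5783, -1.9234) x2=(1.1134, -1.4425, -1.8918)
step 12: x0=(-1.8197, -1.3022, -0.8402) x1=(-1.8579, 0.5699, -1.9281) x2=(1.1042, -1.4364, -1.9007)
step 13: x0=(-1.8180, -1.2980, -0.8476) x1=(-1.8475, 0.5614, -1.9327) x2=(1.0947, -1.4301, -1.9096)
step 14: x0=(-1.8158, -1.2938, -0.8553) x1=(-1.8370, 0.5527, -1.9373) x2=(1.0847, -1.4238, -1.9183)
step 15: x0=(-1.8133, -1.2894, -0.8632) x1=(-1.8264, 0.5438, -1.9418) x2=(1.0744, -1.4173, -1.9271)
step 16: x0=(-1.8104, -1.2848, -0.8713) x1=(-1.8156, 0.5348, -1.9463) x2=(1.0638, -1.4106, -1.9357)
step 17: x0=(-1.8071, -1.2802, -0.8796) x1=(-1.8047, 0.5257, -1.9508) x2=(1.0528, -1.4038, -1.9443)
step 18: x0=(-1.8034, -1.2754, -0.8882) x1=(-1.7936, 0.5164, -1.9553) x2=(1.0414, -1.3969, -1.9529)
step 19: x0=(-1.7993, -1.2704, -0.8970) x1=(-1.7824, 0.5070, -1.9597) x2=(1.0298, -1.3899, -1.9613)
step 20: x0=(-1.7949, -1.2654, -0.9060) x1=(-1.7710, 0.4974, -1.9641) x2=(1.0177, -1.3828, -1.9697)
step 21: x0=(-1.7901, -1.2602, -0.9152) x1=(-1.7595, 0.4877, -1.9685) x2=(1.0054, -1.3755, -1.9781)
step 22: x0=(-1.7850, -1.2550, -0.9246) x1=(-1.7479, 0.4778, -1.9728) x2=(0.9927, -1.3681, -1.9864)
step 23: x0=(-1.7794, -1.2496, -0.9343) x1=(-1.7362, 0.4679, -1.9772) x2=(0.9797, -1.3606, -1.9946)
step 24: x0=(-1.7736, -1.2441, -0.9442) x1=(-1.7243, 0.4578, -1.9815) x2=(0.9664, -1.3529, -2.0028)
step 25: x0=(-1.7673, -1.2384, -0.9543) x1=(-1.7123, 0.4476, -1.9858) x2=(0.9527, -1.3452, -2.0109)
step 26: x0=(-1.7607, -1.2327, -0.9646) x1=(-1.7002, 0.4372, -1.9900) x2=(0.9388, -1.3373, -2.0190)
step 27: x0=(-1.7538, -1.2269, -0.9751) x1=(-1.6880, 0.4268, -1.9942) x2=(0.9245, -1.3293, -2.0270)
step 28: x0=(-1.7465, -1.2210, -0.9858) x1=(-1.6756, 0.4162, -1.9985) x2=(0.9099, -1.3212, -2.0349)
step 29: x0=(-1.7389, -1.2150, -0.9966) x1=(-1.6632, 0.4055, -2.0026) x2=(0.8951, -1.3130, -2.0428)
step 30: x0=(-1.7310, -1.2089, -1.0077) x1=(-1.6506, 0.3947, -2.0068) x2=(0.8799, -1.3047, -2.0506)
step 31: x0=(-1.7227, -1.2027, -1.0190) x1=(-1.6379, 0.3838, -2.0110) x2=(0.8645, -1.2963, -2.0583)
step 32: x0=(-1.7141, -1.1964, -1.0305) x1=(-1.6251, 0.3727, -2.0151) x2=(0.8488, -1.2878, -2.0660)
step 33: x0=(-1.7052, -1.1901, -1.0421) x1=(-1.6122, 0.3616, -2.0192) x2=(0.8328, -1.2792, -2.0737)
step 34: x0=(-1.6960, -1.1836, -1.0539) x1=(-1.5992, 0.3504, -2.0233) x2=(0.8166, -1.2705, -2.0813)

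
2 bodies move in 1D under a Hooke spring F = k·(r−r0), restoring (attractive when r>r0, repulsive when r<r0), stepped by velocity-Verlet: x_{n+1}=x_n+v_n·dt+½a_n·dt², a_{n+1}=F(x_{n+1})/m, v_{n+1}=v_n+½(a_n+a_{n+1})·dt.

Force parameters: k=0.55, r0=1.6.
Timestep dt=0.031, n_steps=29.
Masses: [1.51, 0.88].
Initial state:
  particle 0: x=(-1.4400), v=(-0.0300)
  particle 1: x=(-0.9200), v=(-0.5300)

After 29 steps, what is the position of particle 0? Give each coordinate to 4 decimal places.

(-1.6368)

step 0: x0=(-1.4400) x1=(-0.9200)
step 1: x0=(-1.4411) x1=(-0.9361)
step 2: x0=(-1.4426) x1=(-0.9516)
step 3: x0=(-1.4445) x1=(-0.9663)
step 4: x0=(-1.4468) x1=(-0.9804)
step 5: x0=(-1.4495) x1=(-0.9939)
step 6: x0=(-1.4526) x1=(-1.0066)
step 7: x0=(-1.4560) x1=(-1.0187)
step 8: x0=(-1.4599) x1=(-1.0300)
step 9: x0=(-1.4642) x1=(-1.0407)
step 10: x0=(-1.4689) x1=(-1.0506)
step 11: x0=(-1.4741) x1=(-1.0598)
step 12: x0=(-1.4796) x1=(-1.0683)
step 13: x0=(-1.4856) x1=(-1.0761)
step 14: x0=(-1.4919) x1=(-1.0832)
step 15: x0=(-1.4987) x1=(-1.0896)
step 16: x0=(-1.5059) x1=(-1.0953)
step 17: x0=(-1.5136) x1=(-1.1002)
step 18: x0=(-1.5216) x1=(-1.1044)
step 19: x0=(-1.5301) x1=(-1.1080)
step 20: x0=(-1.5389) x1=(-1.1108)
step 21: x0=(-1.5482) x1=(-1.1129)
step 22: x0=(-1.5579) x1=(-1.1143)
step 23: x0=(-1.5680) x1=(-1.1150)
step 24: x0=(-1.5785) x1=(-1.1150)
step 25: x0=(-1.5894) x1=(-1.1144)
step 26: x0=(-1.6006) x1=(-1.1130)
step 27: x0=(-1.6123) x1=(-1.1110)
step 28: x0=(-1.6244) x1=(-1.1084)
step 29: x0=(-1.6368) x1=(-1.1051)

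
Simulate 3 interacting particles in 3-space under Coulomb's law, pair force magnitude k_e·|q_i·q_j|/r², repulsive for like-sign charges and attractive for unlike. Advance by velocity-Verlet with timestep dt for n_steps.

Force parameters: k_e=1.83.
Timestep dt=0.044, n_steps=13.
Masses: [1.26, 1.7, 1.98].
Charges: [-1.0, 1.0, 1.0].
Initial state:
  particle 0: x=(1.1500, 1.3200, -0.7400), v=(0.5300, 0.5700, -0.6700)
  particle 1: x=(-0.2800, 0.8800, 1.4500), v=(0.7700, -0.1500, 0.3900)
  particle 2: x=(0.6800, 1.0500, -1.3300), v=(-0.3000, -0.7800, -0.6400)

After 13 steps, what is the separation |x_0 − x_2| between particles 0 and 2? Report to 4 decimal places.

step 0: x0=(1.1500, 1.3200, -0.7400) x1=(-0.2800, 0.8800, 1.4500) x2=(0.6800, 1.0500, -1.3300)
step 1: x0=(1.1719, 1.3443, -0.7709) x1=(-0.2461, 0.8734, 1.4672) x2=(0.6677, 1.0162, -1.3572)
step 2: x0=(1.1913, 1.3670, -0.8043) x1=(-0.2121, 0.8669, 1.4843) x2=(0.6569, 0.9833, -1.3829)
step 3: x0=(1.2082, 1.3880, -0.8398) x1=(-0.1780, 0.8604, 1.5014) x2=(0.6476, 0.9515, -1.4072)
step 4: x0=(1.2228, 1.4073, -0.8771) x1=(-0.1439, 0.8539, 1.5185) x2=(0.6397, 0.9207, -1.4303)
step 5: x0=(1.2353, 1.4249, -0.9160) x1=(-0.1096, 0.8475, 1.5356) x2=(0.6331, 0.8910, -1.4525)
step 6: x0=(1.2457, 1.4408, -0.9562) x1=(-0.0753, 0.8411, 1.5527) x2=(0.6278, 0.8624, -1.4737)
step 7: x0=(1.2542, 1.4549, -0.9977) x1=(-0.0410, 0.8348, 1.5698) x2=(0.6236, 0.8348, -1.4942)
step 8: x0=(1.2609, 1.4673, -1.0402) x1=(-0.0066, 0.8286, 1.5869) x2=(0.6205, 0.8082, -1.5140)
step 9: x0=(1.2658, 1.4779, -1.0836) x1=(0.0279, 0.8224, 1.6040) x2=(0.6185, 0.7828, -1.5332)
step 10: x0=(1.2690, 1.4868, -1.1279) x1=(0.0624, 0.8162, 1.6211) x2=(0.6176, 0.7584, -1.5519)
step 11: x0=(1.2706, 1.4939, -1.1728) x1=(0.0970, 0.8101, 1.6382) x2=(0.6176, 0.7350, -1.5702)
step 12: x0=(1.2706, 1.4993, -1.2184) x1=(0.1316, 0.8040, 1.6553) x2=(0.6186, 0.7128, -1.5880)
step 13: x0=(1.2690, 1.5029, -1.2646) x1=(0.1663, 0.7980, 1.6724) x2=(0.6206, 0.6916, -1.6055)

1.0931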